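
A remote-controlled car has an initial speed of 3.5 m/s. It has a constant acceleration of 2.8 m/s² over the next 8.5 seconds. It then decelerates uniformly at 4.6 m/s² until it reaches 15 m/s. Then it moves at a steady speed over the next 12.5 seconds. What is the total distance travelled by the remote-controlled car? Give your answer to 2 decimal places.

374.95 m

Phase 1 (accelerating): v₀ = 3.50 m/s, a = 2.8 m/s².
v = v₀ + at = 3.50 + (2.8)(8.5) = 27.3 m/s
Δx = v₀t + ½at² = 3.50·8.5 + 0.5·2.8·8.5² = 131 m

Phase 2 (decelerating): v₀ = 27.3 m/s, a = -4.6 m/s².
v = v₀ + at → t = (15 − 27.3) / -4.6 = 2.67 s
v² = v₀² + 2aΔx → Δx = (15² − 27.3²)/(2·-4.6) = 56.6 m

Phase 3 (constant speed): v₀ = 15.0 m/s, a = 0 m/s².
v = v₀ + at = 15.0 + (0)(12.5) = 15.0 m/s
Δx = v₀t + ½at² = 15.0·12.5 + 0.5·0·12.5² = 188 m
Total distance = 131 + 56.6 + 188 = 375 m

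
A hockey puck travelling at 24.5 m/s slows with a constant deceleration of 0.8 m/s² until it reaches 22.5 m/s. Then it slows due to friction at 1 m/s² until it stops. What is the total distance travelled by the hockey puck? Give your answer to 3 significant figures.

Phase 1 (decelerating): v₀ = 24.5 m/s, a = -0.8 m/s².
v = v₀ + at → t = (22.5 − 24.5) / -0.8 = 2.50 s
v² = v₀² + 2aΔx → Δx = (22.5² − 24.5²)/(2·-0.8) = 58.8 m

Phase 2 (decelerating): v₀ = 22.5 m/s, a = -1 m/s².
v = v₀ + at → t = (0 − 22.5) / -1 = 22.5 s
v² = v₀² + 2aΔx → Δx = (0² − 22.5²)/(2·-1) = 253 m
Total distance = 58.8 + 253 = 312 m

312 m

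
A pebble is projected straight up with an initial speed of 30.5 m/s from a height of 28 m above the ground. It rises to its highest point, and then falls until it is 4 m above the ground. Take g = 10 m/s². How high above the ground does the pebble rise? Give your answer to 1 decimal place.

Phase 1 (rising): v₀ = 30.5 m/s, a = -10 m/s².
v = v₀ + at → t = (0 − 30.5) / -10 = 3.05 s
v² = v₀² + 2aΔx → Δx = (0² − 30.5²)/(2·-10) = 46.5 m
Maximum height = 28 + 46.5 = 74.5 m

74.5 m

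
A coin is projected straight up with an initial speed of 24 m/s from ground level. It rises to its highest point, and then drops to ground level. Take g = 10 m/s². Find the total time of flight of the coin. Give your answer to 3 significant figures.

4.80 s

Phase 1 (rising): v₀ = 24.0 m/s, a = -10 m/s².
v = v₀ + at → t = (0 − 24.0) / -10 = 2.40 s
v² = v₀² + 2aΔx → Δx = (0² − 24.0²)/(2·-10) = 28.8 m

Phase 2 (falling): v₀ = 0 m/s, a = -10 m/s².
Falls 28.8 m from rest: t = √(2·28.8/10) = 2.40 s; v = g·t = 24.0 m/s.
Total time = 2.40 + 2.40 = 4.80 s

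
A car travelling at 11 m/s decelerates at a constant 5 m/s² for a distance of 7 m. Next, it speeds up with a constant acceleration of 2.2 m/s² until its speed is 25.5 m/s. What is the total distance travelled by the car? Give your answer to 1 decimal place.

143.2 m

Phase 1 (decelerating): v₀ = 11.0 m/s, a = -5 m/s².
v² = v₀² + 2aΔx = 11.0² + 2·-5·7 = 51.0 → v = 7.14 m/s
t = (v − v₀)/a = (7.14 − 11.0)/-5 = 0.772 s

Phase 2 (accelerating): v₀ = 7.14 m/s, a = 2.2 m/s².
v = v₀ + at → t = (25.5 − 7.14) / 2.2 = 8.34 s
v² = v₀² + 2aΔx → Δx = (25.5² − 7.14²)/(2·2.2) = 136 m
Total distance = 7.00 + 136 = 143 m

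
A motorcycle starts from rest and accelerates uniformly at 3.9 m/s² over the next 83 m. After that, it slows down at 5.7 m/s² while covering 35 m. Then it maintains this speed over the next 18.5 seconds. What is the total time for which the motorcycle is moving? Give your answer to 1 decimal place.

Phase 1 (accelerating): v₀ = 0 m/s, a = 3.9 m/s².
v² = v₀² + 2aΔx = 0² + 2·3.9·83 = 647 → v = 25.4 m/s
t = (v − v₀)/a = (25.4 − 0)/3.9 = 6.52 s

Phase 2 (decelerating): v₀ = 25.4 m/s, a = -5.7 m/s².
v² = v₀² + 2aΔx = 25.4² + 2·-5.7·35 = 248 → v = 15.8 m/s
t = (v − v₀)/a = (15.8 − 25.4)/-5.7 = 1.70 s

Phase 3 (constant speed): v₀ = 15.8 m/s, a = 0 m/s².
v = v₀ + at = 15.8 + (0)(18.5) = 15.8 m/s
Δx = v₀t + ½at² = 15.8·18.5 + 0.5·0·18.5² = 292 m
Total time = 6.52 + 1.70 + 18.5 = 26.7 s

26.7 s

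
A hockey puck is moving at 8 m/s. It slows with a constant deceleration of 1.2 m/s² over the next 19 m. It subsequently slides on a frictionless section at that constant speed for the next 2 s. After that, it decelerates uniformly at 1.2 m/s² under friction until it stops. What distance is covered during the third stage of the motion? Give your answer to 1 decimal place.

Phase 1 (decelerating): v₀ = 8.00 m/s, a = -1.2 m/s².
v² = v₀² + 2aΔx = 8.00² + 2·-1.2·19 = 18.4 → v = 4.29 m/s
t = (v − v₀)/a = (4.29 − 8.00)/-1.2 = 3.09 s

Phase 2 (constant speed): v₀ = 4.29 m/s, a = 0 m/s².
v = v₀ + at = 4.29 + (0)(2) = 4.29 m/s
Δx = v₀t + ½at² = 4.29·2 + 0.5·0·2² = 8.58 m

Phase 3 (decelerating): v₀ = 4.29 m/s, a = -1.2 m/s².
v = v₀ + at → t = (0 − 4.29) / -1.2 = 3.57 s
v² = v₀² + 2aΔx → Δx = (0² − 4.29²)/(2·-1.2) = 7.67 m
Distance in phase 3 = 7.67 m

7.7 m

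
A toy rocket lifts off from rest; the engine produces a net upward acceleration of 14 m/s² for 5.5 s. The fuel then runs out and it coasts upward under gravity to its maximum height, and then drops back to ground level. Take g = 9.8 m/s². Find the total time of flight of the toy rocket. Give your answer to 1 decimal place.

23.6 s

Phase 1 (powered ascent): v₀ = 0 m/s, a = 14 m/s².
v = v₀ + at = 0 + (14)(5.5) = 77.0 m/s
Δx = v₀t + ½at² = 0·5.5 + 0.5·14·5.5² = 212 m

Phase 2 (coasting upward): v₀ = 77.0 m/s, a = -9.8 m/s².
v = v₀ + at → t = (0 − 77.0) / -9.8 = 7.86 s
v² = v₀² + 2aΔx → Δx = (0² − 77.0²)/(2·-9.8) = 302 m

Phase 3 (free fall): v₀ = 0 m/s, a = -9.8 m/s².
Falls 514 m from rest: t = √(2·514/9.8) = 10.2 s; v = g·t = 100 m/s.
Total time = 5.50 + 7.86 + 10.2 = 23.6 s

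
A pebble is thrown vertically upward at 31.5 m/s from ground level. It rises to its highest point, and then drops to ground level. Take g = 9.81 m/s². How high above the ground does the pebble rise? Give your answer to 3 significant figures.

50.6 m

Phase 1 (rising): v₀ = 31.5 m/s, a = -9.81 m/s².
v = v₀ + at → t = (0 − 31.5) / -9.81 = 3.21 s
v² = v₀² + 2aΔx → Δx = (0² − 31.5²)/(2·-9.81) = 50.6 m
Maximum height = 50.6 m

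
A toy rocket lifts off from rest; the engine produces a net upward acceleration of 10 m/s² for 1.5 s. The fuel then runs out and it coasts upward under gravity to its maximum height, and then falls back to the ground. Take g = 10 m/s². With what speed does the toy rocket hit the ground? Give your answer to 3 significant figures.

Phase 1 (powered ascent): v₀ = 0 m/s, a = 10 m/s².
v = v₀ + at = 0 + (10)(1.5) = 15.0 m/s
Δx = v₀t + ½at² = 0·1.5 + 0.5·10·1.5² = 11.2 m

Phase 2 (coasting upward): v₀ = 15.0 m/s, a = -10 m/s².
v = v₀ + at → t = (0 − 15.0) / -10 = 1.50 s
v² = v₀² + 2aΔx → Δx = (0² − 15.0²)/(2·-10) = 11.2 m

Phase 3 (free fall): v₀ = 0 m/s, a = -10 m/s².
Falls 22.5 m from rest: t = √(2·22.5/10) = 2.12 s; v = g·t = 21.2 m/s.
Impact speed = 21.2 m/s

21.2 m/s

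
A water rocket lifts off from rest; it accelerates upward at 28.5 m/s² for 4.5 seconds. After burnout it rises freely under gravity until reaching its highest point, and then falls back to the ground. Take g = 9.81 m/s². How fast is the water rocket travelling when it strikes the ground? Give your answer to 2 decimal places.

Phase 1 (powered ascent): v₀ = 0 m/s, a = 28.5 m/s².
v = v₀ + at = 0 + (28.5)(4.5) = 128 m/s
Δx = v₀t + ½at² = 0·4.5 + 0.5·28.5·4.5² = 289 m

Phase 2 (coasting upward): v₀ = 128 m/s, a = -9.81 m/s².
v = v₀ + at → t = (0 − 128) / -9.81 = 13.1 s
v² = v₀² + 2aΔx → Δx = (0² − 128²)/(2·-9.81) = 838 m

Phase 3 (free fall): v₀ = 0 m/s, a = -9.81 m/s².
Falls 1130 m from rest: t = √(2·1130/9.81) = 15.2 s; v = g·t = 149 m/s.
Impact speed = 149 m/s

148.69 m/s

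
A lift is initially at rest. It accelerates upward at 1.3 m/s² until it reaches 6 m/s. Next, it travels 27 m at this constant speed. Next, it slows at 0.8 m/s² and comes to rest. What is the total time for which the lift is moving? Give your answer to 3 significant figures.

16.6 s

Phase 1 (accelerating): v₀ = 0 m/s, a = 1.3 m/s².
v = v₀ + at → t = (6 − 0) / 1.3 = 4.62 s
v² = v₀² + 2aΔx → Δx = (6² − 0²)/(2·1.3) = 13.8 m

Phase 2 (constant speed): v₀ = 6.00 m/s, a = 0 m/s².
Constant speed: t = d/v = 27/6.00 = 4.50 s

Phase 3 (decelerating): v₀ = 6.00 m/s, a = -0.8 m/s².
v = v₀ + at → t = (0 − 6.00) / -0.8 = 7.50 s
v² = v₀² + 2aΔx → Δx = (0² − 6.00²)/(2·-0.8) = 22.5 m
Total time = 4.62 + 4.50 + 7.50 = 16.6 s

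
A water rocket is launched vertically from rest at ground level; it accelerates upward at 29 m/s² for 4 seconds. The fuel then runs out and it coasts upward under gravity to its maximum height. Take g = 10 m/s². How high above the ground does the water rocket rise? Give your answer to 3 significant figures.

905 m

Phase 1 (powered ascent): v₀ = 0 m/s, a = 29 m/s².
v = v₀ + at = 0 + (29)(4) = 116 m/s
Δx = v₀t + ½at² = 0·4 + 0.5·29·4² = 232 m

Phase 2 (coasting upward): v₀ = 116 m/s, a = -10 m/s².
v = v₀ + at → t = (0 − 116) / -10 = 11.6 s
v² = v₀² + 2aΔx → Δx = (0² − 116²)/(2·-10) = 673 m
Maximum height = 232 + 673 = 905 m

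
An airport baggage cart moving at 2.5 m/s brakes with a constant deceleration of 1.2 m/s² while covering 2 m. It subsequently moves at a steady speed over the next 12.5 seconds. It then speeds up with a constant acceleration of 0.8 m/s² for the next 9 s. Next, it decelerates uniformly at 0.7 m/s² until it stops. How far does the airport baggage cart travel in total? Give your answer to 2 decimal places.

110.74 m

Phase 1 (decelerating): v₀ = 2.50 m/s, a = -1.2 m/s².
v² = v₀² + 2aΔx = 2.50² + 2·-1.2·2 = 1.45 → v = 1.20 m/s
t = (v − v₀)/a = (1.20 − 2.50)/-1.2 = 1.08 s

Phase 2 (constant speed): v₀ = 1.20 m/s, a = 0 m/s².
v = v₀ + at = 1.20 + (0)(12.5) = 1.20 m/s
Δx = v₀t + ½at² = 1.20·12.5 + 0.5·0·12.5² = 15.1 m

Phase 3 (accelerating): v₀ = 1.20 m/s, a = 0.8 m/s².
v = v₀ + at = 1.20 + (0.8)(9) = 8.40 m/s
Δx = v₀t + ½at² = 1.20·9 + 0.5·0.8·9² = 43.2 m

Phase 4 (decelerating): v₀ = 8.40 m/s, a = -0.7 m/s².
v = v₀ + at → t = (0 − 8.40) / -0.7 = 12.0 s
v² = v₀² + 2aΔx → Δx = (0² − 8.40²)/(2·-0.7) = 50.4 m
Total distance = 2.00 + 15.1 + 43.2 + 50.4 = 111 m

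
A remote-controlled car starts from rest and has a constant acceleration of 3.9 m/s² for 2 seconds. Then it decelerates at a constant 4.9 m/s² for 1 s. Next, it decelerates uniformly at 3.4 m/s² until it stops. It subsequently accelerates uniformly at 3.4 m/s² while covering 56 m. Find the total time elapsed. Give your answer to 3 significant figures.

9.59 s

Phase 1 (accelerating): v₀ = 0 m/s, a = 3.9 m/s².
v = v₀ + at = 0 + (3.9)(2) = 7.80 m/s
Δx = v₀t + ½at² = 0·2 + 0.5·3.9·2² = 7.80 m

Phase 2 (decelerating): v₀ = 7.80 m/s, a = -4.9 m/s².
v = v₀ + at = 7.80 + (-4.9)(1) = 2.90 m/s
Δx = v₀t + ½at² = 7.80·1 + 0.5·-4.9·1² = 5.35 m

Phase 3 (decelerating): v₀ = 2.90 m/s, a = -3.4 m/s².
v = v₀ + at → t = (0 − 2.90) / -3.4 = 0.853 s
v² = v₀² + 2aΔx → Δx = (0² − 2.90²)/(2·-3.4) = 1.24 m

Phase 4 (accelerating): v₀ = 0 m/s, a = 3.4 m/s².
v² = v₀² + 2aΔx = 0² + 2·3.4·56 = 381 → v = 19.5 m/s
t = (v − v₀)/a = (19.5 − 0)/3.4 = 5.74 s
Total time = 2.00 + 1.00 + 0.853 + 5.74 = 9.59 s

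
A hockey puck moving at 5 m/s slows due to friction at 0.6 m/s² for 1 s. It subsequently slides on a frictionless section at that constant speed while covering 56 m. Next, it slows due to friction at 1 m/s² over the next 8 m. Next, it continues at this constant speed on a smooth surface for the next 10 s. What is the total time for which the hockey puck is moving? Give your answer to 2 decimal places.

Phase 1 (decelerating): v₀ = 5.00 m/s, a = -0.6 m/s².
v = v₀ + at = 5.00 + (-0.6)(1) = 4.40 m/s
Δx = v₀t + ½at² = 5.00·1 + 0.5·-0.6·1² = 4.70 m

Phase 2 (constant speed): v₀ = 4.40 m/s, a = 0 m/s².
Constant speed: t = d/v = 56/4.40 = 12.7 s

Phase 3 (decelerating): v₀ = 4.40 m/s, a = -1 m/s².
v² = v₀² + 2aΔx = 4.40² + 2·-1·8 = 3.36 → v = 1.83 m/s
t = (v − v₀)/a = (1.83 − 4.40)/-1 = 2.57 s

Phase 4 (constant speed): v₀ = 1.83 m/s, a = 0 m/s².
v = v₀ + at = 1.83 + (0)(10) = 1.83 m/s
Δx = v₀t + ½at² = 1.83·10 + 0.5·0·10² = 18.3 m
Total time = 1.00 + 12.7 + 2.57 + 10.0 = 26.3 s

26.29 s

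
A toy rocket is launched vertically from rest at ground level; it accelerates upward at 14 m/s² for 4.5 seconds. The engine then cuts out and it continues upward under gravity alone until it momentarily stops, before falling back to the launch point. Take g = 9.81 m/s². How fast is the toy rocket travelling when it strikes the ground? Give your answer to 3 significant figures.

Phase 1 (powered ascent): v₀ = 0 m/s, a = 14 m/s².
v = v₀ + at = 0 + (14)(4.5) = 63.0 m/s
Δx = v₀t + ½at² = 0·4.5 + 0.5·14·4.5² = 142 m

Phase 2 (coasting upward): v₀ = 63.0 m/s, a = -9.81 m/s².
v = v₀ + at → t = (0 − 63.0) / -9.81 = 6.42 s
v² = v₀² + 2aΔx → Δx = (0² − 63.0²)/(2·-9.81) = 202 m

Phase 3 (free fall): v₀ = 0 m/s, a = -9.81 m/s².
Falls 344 m from rest: t = √(2·344/9.81) = 8.38 s; v = g·t = 82.2 m/s.
Impact speed = 82.2 m/s

82.2 m/s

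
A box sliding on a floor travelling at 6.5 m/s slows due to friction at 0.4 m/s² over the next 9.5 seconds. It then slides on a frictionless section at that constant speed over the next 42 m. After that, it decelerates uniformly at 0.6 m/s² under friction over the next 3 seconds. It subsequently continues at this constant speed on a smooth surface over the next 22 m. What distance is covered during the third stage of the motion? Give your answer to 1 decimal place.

Phase 1 (decelerating): v₀ = 6.50 m/s, a = -0.4 m/s².
v = v₀ + at = 6.50 + (-0.4)(9.5) = 2.70 m/s
Δx = v₀t + ½at² = 6.50·9.5 + 0.5·-0.4·9.5² = 43.7 m

Phase 2 (constant speed): v₀ = 2.70 m/s, a = 0 m/s².
Constant speed: t = d/v = 42/2.70 = 15.6 s

Phase 3 (decelerating): v₀ = 2.70 m/s, a = -0.6 m/s².
v = v₀ + at = 2.70 + (-0.6)(3) = 0.900 m/s
Δx = v₀t + ½at² = 2.70·3 + 0.5·-0.6·3² = 5.40 m
Distance in phase 3 = 5.40 m

5.4 m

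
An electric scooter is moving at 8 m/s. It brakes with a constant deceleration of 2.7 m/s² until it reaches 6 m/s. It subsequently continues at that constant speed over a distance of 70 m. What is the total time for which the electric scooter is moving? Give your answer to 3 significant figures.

Phase 1 (decelerating): v₀ = 8.00 m/s, a = -2.7 m/s².
v = v₀ + at → t = (6 − 8.00) / -2.7 = 0.741 s
v² = v₀² + 2aΔx → Δx = (6² − 8.00²)/(2·-2.7) = 5.19 m

Phase 2 (constant speed): v₀ = 6.00 m/s, a = 0 m/s².
Constant speed: t = d/v = 70/6.00 = 11.7 s
Total time = 0.741 + 11.7 = 12.4 s

12.4 s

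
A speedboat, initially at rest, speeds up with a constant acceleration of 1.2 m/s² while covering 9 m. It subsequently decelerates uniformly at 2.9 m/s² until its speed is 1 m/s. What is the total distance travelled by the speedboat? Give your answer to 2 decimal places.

Phase 1 (accelerating): v₀ = 0 m/s, a = 1.2 m/s².
v² = v₀² + 2aΔx = 0² + 2·1.2·9 = 21.6 → v = 4.65 m/s
t = (v − v₀)/a = (4.65 − 0)/1.2 = 3.87 s

Phase 2 (decelerating): v₀ = 4.65 m/s, a = -2.9 m/s².
v = v₀ + at → t = (1 − 4.65) / -2.9 = 1.26 s
v² = v₀² + 2aΔx → Δx = (1² − 4.65²)/(2·-2.9) = 3.55 m
Total distance = 9.00 + 3.55 = 12.6 m

12.55 m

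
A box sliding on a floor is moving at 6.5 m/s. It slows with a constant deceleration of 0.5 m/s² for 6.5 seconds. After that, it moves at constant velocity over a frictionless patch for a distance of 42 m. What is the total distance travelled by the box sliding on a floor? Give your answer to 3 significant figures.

73.7 m

Phase 1 (decelerating): v₀ = 6.50 m/s, a = -0.5 m/s².
v = v₀ + at = 6.50 + (-0.5)(6.5) = 3.25 m/s
Δx = v₀t + ½at² = 6.50·6.5 + 0.5·-0.5·6.5² = 31.7 m

Phase 2 (constant speed): v₀ = 3.25 m/s, a = 0 m/s².
Constant speed: t = d/v = 42/3.25 = 12.9 s
Total distance = 31.7 + 42.0 = 73.7 m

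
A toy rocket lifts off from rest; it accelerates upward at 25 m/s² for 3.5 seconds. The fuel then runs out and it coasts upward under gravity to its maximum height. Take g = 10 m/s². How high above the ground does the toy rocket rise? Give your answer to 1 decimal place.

535.9 m

Phase 1 (powered ascent): v₀ = 0 m/s, a = 25 m/s².
v = v₀ + at = 0 + (25)(3.5) = 87.5 m/s
Δx = v₀t + ½at² = 0·3.5 + 0.5·25·3.5² = 153 m

Phase 2 (coasting upward): v₀ = 87.5 m/s, a = -10 m/s².
v = v₀ + at → t = (0 − 87.5) / -10 = 8.75 s
v² = v₀² + 2aΔx → Δx = (0² − 87.5²)/(2·-10) = 383 m
Maximum height = 153 + 383 = 536 m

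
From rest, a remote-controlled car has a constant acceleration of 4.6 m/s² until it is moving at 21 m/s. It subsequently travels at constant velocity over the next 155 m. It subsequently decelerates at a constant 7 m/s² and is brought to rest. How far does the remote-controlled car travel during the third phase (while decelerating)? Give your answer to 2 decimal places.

31.50 m

Phase 1 (accelerating): v₀ = 0 m/s, a = 4.6 m/s².
v = v₀ + at → t = (21 − 0) / 4.6 = 4.57 s
v² = v₀² + 2aΔx → Δx = (21² − 0²)/(2·4.6) = 47.9 m

Phase 2 (constant speed): v₀ = 21.0 m/s, a = 0 m/s².
Constant speed: t = d/v = 155/21.0 = 7.38 s

Phase 3 (decelerating): v₀ = 21.0 m/s, a = -7 m/s².
v = v₀ + at → t = (0 − 21.0) / -7 = 3.00 s
v² = v₀² + 2aΔx → Δx = (0² − 21.0²)/(2·-7) = 31.5 m
Distance in phase 3 = 31.5 m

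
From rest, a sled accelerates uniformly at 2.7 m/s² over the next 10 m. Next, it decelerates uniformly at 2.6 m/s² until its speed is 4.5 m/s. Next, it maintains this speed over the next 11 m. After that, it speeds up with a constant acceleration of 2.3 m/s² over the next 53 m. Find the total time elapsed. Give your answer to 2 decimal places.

Phase 1 (accelerating): v₀ = 0 m/s, a = 2.7 m/s².
v² = v₀² + 2aΔx = 0² + 2·2.7·10 = 54.0 → v = 7.35 m/s
t = (v − v₀)/a = (7.35 − 0)/2.7 = 2.72 s

Phase 2 (decelerating): v₀ = 7.35 m/s, a = -2.6 m/s².
v = v₀ + at → t = (4.5 − 7.35) / -2.6 = 1.10 s
v² = v₀² + 2aΔx → Δx = (4.5² − 7.35²)/(2·-2.6) = 6.49 m

Phase 3 (constant speed): v₀ = 4.50 m/s, a = 0 m/s².
Constant speed: t = d/v = 11/4.50 = 2.44 s

Phase 4 (accelerating): v₀ = 4.50 m/s, a = 2.3 m/s².
v² = v₀² + 2aΔx = 4.50² + 2·2.3·53 = 264 → v = 16.2 m/s
t = (v − v₀)/a = (16.2 − 4.50)/2.3 = 5.11 s
Total time = 2.72 + 1.10 + 2.44 + 5.11 = 11.4 s

11.37 s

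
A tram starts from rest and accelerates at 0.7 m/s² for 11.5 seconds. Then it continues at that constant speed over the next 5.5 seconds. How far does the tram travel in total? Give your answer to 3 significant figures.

90.6 m

Phase 1 (accelerating): v₀ = 0 m/s, a = 0.7 m/s².
v = v₀ + at = 0 + (0.7)(11.5) = 8.05 m/s
Δx = v₀t + ½at² = 0·11.5 + 0.5·0.7·11.5² = 46.3 m

Phase 2 (constant speed): v₀ = 8.05 m/s, a = 0 m/s².
v = v₀ + at = 8.05 + (0)(5.5) = 8.05 m/s
Δx = v₀t + ½at² = 8.05·5.5 + 0.5·0·5.5² = 44.3 m
Total distance = 46.3 + 44.3 = 90.6 m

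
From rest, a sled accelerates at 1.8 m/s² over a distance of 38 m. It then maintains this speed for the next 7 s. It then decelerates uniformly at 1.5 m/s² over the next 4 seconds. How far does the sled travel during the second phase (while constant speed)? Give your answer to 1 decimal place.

81.9 m

Phase 1 (accelerating): v₀ = 0 m/s, a = 1.8 m/s².
v² = v₀² + 2aΔx = 0² + 2·1.8·38 = 137 → v = 11.7 m/s
t = (v − v₀)/a = (11.7 − 0)/1.8 = 6.50 s

Phase 2 (constant speed): v₀ = 11.7 m/s, a = 0 m/s².
v = v₀ + at = 11.7 + (0)(7) = 11.7 m/s
Δx = v₀t + ½at² = 11.7·7 + 0.5·0·7² = 81.9 m
Distance in phase 2 = 81.9 m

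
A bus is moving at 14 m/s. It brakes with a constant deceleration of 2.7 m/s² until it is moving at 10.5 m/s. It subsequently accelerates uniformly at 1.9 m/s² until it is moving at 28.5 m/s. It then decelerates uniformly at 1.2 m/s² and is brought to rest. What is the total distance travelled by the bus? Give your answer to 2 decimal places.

Phase 1 (decelerating): v₀ = 14.0 m/s, a = -2.7 m/s².
v = v₀ + at → t = (10.5 − 14.0) / -2.7 = 1.30 s
v² = v₀² + 2aΔx → Δx = (10.5² − 14.0²)/(2·-2.7) = 15.9 m

Phase 2 (accelerating): v₀ = 10.5 m/s, a = 1.9 m/s².
v = v₀ + at → t = (28.5 − 10.5) / 1.9 = 9.47 s
v² = v₀² + 2aΔx → Δx = (28.5² − 10.5²)/(2·1.9) = 185 m

Phase 3 (decelerating): v₀ = 28.5 m/s, a = -1.2 m/s².
v = v₀ + at → t = (0 − 28.5) / -1.2 = 23.8 s
v² = v₀² + 2aΔx → Δx = (0² − 28.5²)/(2·-1.2) = 338 m
Total distance = 15.9 + 185 + 338 = 539 m

539.05 m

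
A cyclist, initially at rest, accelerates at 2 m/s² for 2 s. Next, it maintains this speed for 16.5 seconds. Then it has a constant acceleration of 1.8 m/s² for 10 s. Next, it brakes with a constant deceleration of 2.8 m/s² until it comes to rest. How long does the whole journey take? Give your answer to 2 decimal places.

Phase 1 (accelerating): v₀ = 0 m/s, a = 2 m/s².
v = v₀ + at = 0 + (2)(2) = 4.00 m/s
Δx = v₀t + ½at² = 0·2 + 0.5·2·2² = 4.00 m

Phase 2 (constant speed): v₀ = 4.00 m/s, a = 0 m/s².
v = v₀ + at = 4.00 + (0)(16.5) = 4.00 m/s
Δx = v₀t + ½at² = 4.00·16.5 + 0.5·0·16.5² = 66.0 m

Phase 3 (accelerating): v₀ = 4.00 m/s, a = 1.8 m/s².
v = v₀ + at = 4.00 + (1.8)(10) = 22.0 m/s
Δx = v₀t + ½at² = 4.00·10 + 0.5·1.8·10² = 130 m

Phase 4 (decelerating): v₀ = 22.0 m/s, a = -2.8 m/s².
v = v₀ + at → t = (0 − 22.0) / -2.8 = 7.86 s
v² = v₀² + 2aΔx → Δx = (0² − 22.0²)/(2·-2.8) = 86.4 m
Total time = 2.00 + 16.5 + 10.0 + 7.86 = 36.4 s

36.36 s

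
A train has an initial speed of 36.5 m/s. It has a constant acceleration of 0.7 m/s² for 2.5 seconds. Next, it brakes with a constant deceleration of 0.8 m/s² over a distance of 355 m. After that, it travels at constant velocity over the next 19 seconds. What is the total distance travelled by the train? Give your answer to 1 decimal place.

1016.9 m

Phase 1 (accelerating): v₀ = 36.5 m/s, a = 0.7 m/s².
v = v₀ + at = 36.5 + (0.7)(2.5) = 38.2 m/s
Δx = v₀t + ½at² = 36.5·2.5 + 0.5·0.7·2.5² = 93.4 m

Phase 2 (decelerating): v₀ = 38.2 m/s, a = -0.8 m/s².
v² = v₀² + 2aΔx = 38.2² + 2·-0.8·355 = 895 → v = 29.9 m/s
t = (v − v₀)/a = (29.9 − 38.2)/-0.8 = 10.4 s

Phase 3 (constant speed): v₀ = 29.9 m/s, a = 0 m/s².
v = v₀ + at = 29.9 + (0)(19) = 29.9 m/s
Δx = v₀t + ½at² = 29.9·19 + 0.5·0·19² = 568 m
Total distance = 93.4 + 355 + 568 = 1020 m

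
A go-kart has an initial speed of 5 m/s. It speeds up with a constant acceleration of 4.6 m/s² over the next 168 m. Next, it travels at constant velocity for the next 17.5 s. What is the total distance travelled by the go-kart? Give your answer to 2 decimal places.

861.54 m

Phase 1 (accelerating): v₀ = 5.00 m/s, a = 4.6 m/s².
v² = v₀² + 2aΔx = 5.00² + 2·4.6·168 = 1570 → v = 39.6 m/s
t = (v − v₀)/a = (39.6 − 5.00)/4.6 = 7.53 s

Phase 2 (constant speed): v₀ = 39.6 m/s, a = 0 m/s².
v = v₀ + at = 39.6 + (0)(17.5) = 39.6 m/s
Δx = v₀t + ½at² = 39.6·17.5 + 0.5·0·17.5² = 694 m
Total distance = 168 + 694 = 862 m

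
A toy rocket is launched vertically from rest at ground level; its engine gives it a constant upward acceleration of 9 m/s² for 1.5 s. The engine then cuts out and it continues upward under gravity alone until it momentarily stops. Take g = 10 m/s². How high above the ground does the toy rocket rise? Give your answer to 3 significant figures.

Phase 1 (powered ascent): v₀ = 0 m/s, a = 9 m/s².
v = v₀ + at = 0 + (9)(1.5) = 13.5 m/s
Δx = v₀t + ½at² = 0·1.5 + 0.5·9·1.5² = 10.1 m

Phase 2 (coasting upward): v₀ = 13.5 m/s, a = -10 m/s².
v = v₀ + at → t = (0 − 13.5) / -10 = 1.35 s
v² = v₀² + 2aΔx → Δx = (0² − 13.5²)/(2·-10) = 9.11 m
Maximum height = 10.1 + 9.11 = 19.2 m

19.2 m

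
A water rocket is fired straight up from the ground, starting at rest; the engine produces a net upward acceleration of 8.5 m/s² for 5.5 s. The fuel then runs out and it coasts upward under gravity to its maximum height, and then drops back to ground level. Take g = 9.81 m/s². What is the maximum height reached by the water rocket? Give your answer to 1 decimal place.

240.0 m

Phase 1 (powered ascent): v₀ = 0 m/s, a = 8.5 m/s².
v = v₀ + at = 0 + (8.5)(5.5) = 46.8 m/s
Δx = v₀t + ½at² = 0·5.5 + 0.5·8.5·5.5² = 129 m

Phase 2 (coasting upward): v₀ = 46.8 m/s, a = -9.81 m/s².
v = v₀ + at → t = (0 − 46.8) / -9.81 = 4.77 s
v² = v₀² + 2aΔx → Δx = (0² − 46.8²)/(2·-9.81) = 111 m
Maximum height = 129 + 111 = 240 m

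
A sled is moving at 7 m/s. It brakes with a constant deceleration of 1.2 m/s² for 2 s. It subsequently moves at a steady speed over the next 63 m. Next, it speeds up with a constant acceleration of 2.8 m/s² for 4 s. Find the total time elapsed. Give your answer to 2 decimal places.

Phase 1 (decelerating): v₀ = 7.00 m/s, a = -1.2 m/s².
v = v₀ + at = 7.00 + (-1.2)(2) = 4.60 m/s
Δx = v₀t + ½at² = 7.00·2 + 0.5·-1.2·2² = 11.6 m

Phase 2 (constant speed): v₀ = 4.60 m/s, a = 0 m/s².
Constant speed: t = d/v = 63/4.60 = 13.7 s

Phase 3 (accelerating): v₀ = 4.60 m/s, a = 2.8 m/s².
v = v₀ + at = 4.60 + (2.8)(4) = 15.8 m/s
Δx = v₀t + ½at² = 4.60·4 + 0.5·2.8·4² = 40.8 m
Total time = 2.00 + 13.7 + 4.00 = 19.7 s

19.70 s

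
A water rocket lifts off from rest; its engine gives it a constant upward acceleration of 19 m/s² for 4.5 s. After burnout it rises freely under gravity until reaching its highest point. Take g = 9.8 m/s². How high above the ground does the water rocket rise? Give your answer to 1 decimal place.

Phase 1 (powered ascent): v₀ = 0 m/s, a = 19 m/s².
v = v₀ + at = 0 + (19)(4.5) = 85.5 m/s
Δx = v₀t + ½at² = 0·4.5 + 0.5·19·4.5² = 192 m

Phase 2 (coasting upward): v₀ = 85.5 m/s, a = -9.8 m/s².
v = v₀ + at → t = (0 − 85.5) / -9.8 = 8.72 s
v² = v₀² + 2aΔx → Δx = (0² − 85.5²)/(2·-9.8) = 373 m
Maximum height = 192 + 373 = 565 m

565.3 m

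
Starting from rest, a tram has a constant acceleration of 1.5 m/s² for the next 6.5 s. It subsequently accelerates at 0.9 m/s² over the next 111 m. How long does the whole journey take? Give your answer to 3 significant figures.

14.7 s

Phase 1 (accelerating): v₀ = 0 m/s, a = 1.5 m/s².
v = v₀ + at = 0 + (1.5)(6.5) = 9.75 m/s
Δx = v₀t + ½at² = 0·6.5 + 0.5·1.5·6.5² = 31.7 m

Phase 2 (accelerating): v₀ = 9.75 m/s, a = 0.9 m/s².
v² = v₀² + 2aΔx = 9.75² + 2·0.9·111 = 295 → v = 17.2 m/s
t = (v − v₀)/a = (17.2 − 9.75)/0.9 = 8.25 s
Total time = 6.50 + 8.25 = 14.7 s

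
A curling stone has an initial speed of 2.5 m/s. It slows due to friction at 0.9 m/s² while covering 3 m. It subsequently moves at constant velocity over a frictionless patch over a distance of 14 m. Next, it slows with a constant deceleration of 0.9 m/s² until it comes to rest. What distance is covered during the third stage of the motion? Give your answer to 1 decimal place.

Phase 1 (decelerating): v₀ = 2.50 m/s, a = -0.9 m/s².
v² = v₀² + 2aΔx = 2.50² + 2·-0.9·3 = 0.850 → v = 0.922 m/s
t = (v − v₀)/a = (0.922 − 2.50)/-0.9 = 1.75 s

Phase 2 (constant speed): v₀ = 0.922 m/s, a = 0 m/s².
Constant speed: t = d/v = 14/0.922 = 15.2 s

Phase 3 (decelerating): v₀ = 0.922 m/s, a = -0.9 m/s².
v = v₀ + at → t = (0 − 0.922) / -0.9 = 1.02 s
v² = v₀² + 2aΔx → Δx = (0² − 0.922²)/(2·-0.9) = 0.472 m
Distance in phase 3 = 0.472 m

0.5 m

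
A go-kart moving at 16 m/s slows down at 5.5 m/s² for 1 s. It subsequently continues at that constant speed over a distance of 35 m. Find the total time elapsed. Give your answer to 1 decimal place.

Phase 1 (decelerating): v₀ = 16.0 m/s, a = -5.5 m/s².
v = v₀ + at = 16.0 + (-5.5)(1) = 10.5 m/s
Δx = v₀t + ½at² = 16.0·1 + 0.5·-5.5·1² = 13.2 m

Phase 2 (constant speed): v₀ = 10.5 m/s, a = 0 m/s².
Constant speed: t = d/v = 35/10.5 = 3.33 s
Total time = 1.00 + 3.33 = 4.33 s

4.3 s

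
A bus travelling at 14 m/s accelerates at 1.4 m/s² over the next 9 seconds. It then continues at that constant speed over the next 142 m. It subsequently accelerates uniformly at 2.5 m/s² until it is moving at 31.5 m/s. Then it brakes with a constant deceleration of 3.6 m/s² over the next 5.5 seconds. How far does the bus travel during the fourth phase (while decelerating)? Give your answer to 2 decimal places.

Phase 1 (accelerating): v₀ = 14.0 m/s, a = 1.4 m/s².
v = v₀ + at = 14.0 + (1.4)(9) = 26.6 m/s
Δx = v₀t + ½at² = 14.0·9 + 0.5·1.4·9² = 183 m

Phase 2 (constant speed): v₀ = 26.6 m/s, a = 0 m/s².
Constant speed: t = d/v = 142/26.6 = 5.34 s

Phase 3 (accelerating): v₀ = 26.6 m/s, a = 2.5 m/s².
v = v₀ + at → t = (31.5 − 26.6) / 2.5 = 1.96 s
v² = v₀² + 2aΔx → Δx = (31.5² − 26.6²)/(2·2.5) = 56.9 m

Phase 4 (decelerating): v₀ = 31.5 m/s, a = -3.6 m/s².
v = v₀ + at = 31.5 + (-3.6)(5.5) = 11.7 m/s
Δx = v₀t + ½at² = 31.5·5.5 + 0.5·-3.6·5.5² = 119 m
Distance in phase 4 = 119 m

118.80 m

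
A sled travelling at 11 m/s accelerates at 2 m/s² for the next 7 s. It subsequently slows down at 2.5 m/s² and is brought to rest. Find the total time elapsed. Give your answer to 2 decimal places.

Phase 1 (accelerating): v₀ = 11.0 m/s, a = 2 m/s².
v = v₀ + at = 11.0 + (2)(7) = 25.0 m/s
Δx = v₀t + ½at² = 11.0·7 + 0.5·2·7² = 126 m

Phase 2 (decelerating): v₀ = 25.0 m/s, a = -2.5 m/s².
v = v₀ + at → t = (0 − 25.0) / -2.5 = 10.0 s
v² = v₀² + 2aΔx → Δx = (0² − 25.0²)/(2·-2.5) = 125 m
Total time = 7.00 + 10.0 = 17.0 s

17.00 s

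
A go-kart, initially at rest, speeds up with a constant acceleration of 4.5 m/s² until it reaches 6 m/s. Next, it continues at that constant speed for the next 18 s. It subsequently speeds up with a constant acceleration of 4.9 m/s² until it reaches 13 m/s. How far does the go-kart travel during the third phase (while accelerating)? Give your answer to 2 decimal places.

13.57 m

Phase 1 (accelerating): v₀ = 0 m/s, a = 4.5 m/s².
v = v₀ + at → t = (6 − 0) / 4.5 = 1.33 s
v² = v₀² + 2aΔx → Δx = (6² − 0²)/(2·4.5) = 4.00 m

Phase 2 (constant speed): v₀ = 6.00 m/s, a = 0 m/s².
v = v₀ + at = 6.00 + (0)(18) = 6.00 m/s
Δx = v₀t + ½at² = 6.00·18 + 0.5·0·18² = 108 m

Phase 3 (accelerating): v₀ = 6.00 m/s, a = 4.9 m/s².
v = v₀ + at → t = (13 − 6.00) / 4.9 = 1.43 s
v² = v₀² + 2aΔx → Δx = (13² − 6.00²)/(2·4.9) = 13.6 m
Distance in phase 3 = 13.6 m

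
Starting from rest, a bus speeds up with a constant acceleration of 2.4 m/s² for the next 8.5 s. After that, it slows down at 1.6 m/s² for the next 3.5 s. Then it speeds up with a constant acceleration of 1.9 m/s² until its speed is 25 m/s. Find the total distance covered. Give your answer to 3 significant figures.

Phase 1 (accelerating): v₀ = 0 m/s, a = 2.4 m/s².
v = v₀ + at = 0 + (2.4)(8.5) = 20.4 m/s
Δx = v₀t + ½at² = 0·8.5 + 0.5·2.4·8.5² = 86.7 m

Phase 2 (decelerating): v₀ = 20.4 m/s, a = -1.6 m/s².
v = v₀ + at = 20.4 + (-1.6)(3.5) = 14.8 m/s
Δx = v₀t + ½at² = 20.4·3.5 + 0.5·-1.6·3.5² = 61.6 m

Phase 3 (accelerating): v₀ = 14.8 m/s, a = 1.9 m/s².
v = v₀ + at → t = (25 − 14.8) / 1.9 = 5.37 s
v² = v₀² + 2aΔx → Δx = (25² − 14.8²)/(2·1.9) = 107 m
Total distance = 86.7 + 61.6 + 107 = 255 m

255 m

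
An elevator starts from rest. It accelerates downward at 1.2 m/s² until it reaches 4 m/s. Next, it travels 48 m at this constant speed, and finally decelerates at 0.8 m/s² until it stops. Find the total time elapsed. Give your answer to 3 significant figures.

20.3 s

Phase 1 (accelerating): v₀ = 0 m/s, a = 1.2 m/s².
v = v₀ + at → t = (4 − 0) / 1.2 = 3.33 s
v² = v₀² + 2aΔx → Δx = (4² − 0²)/(2·1.2) = 6.67 m

Phase 2 (constant speed): v₀ = 4.00 m/s, a = 0 m/s².
Constant speed: t = d/v = 48/4.00 = 12.0 s

Phase 3 (decelerating): v₀ = 4.00 m/s, a = -0.8 m/s².
v = v₀ + at → t = (0 − 4.00) / -0.8 = 5.00 s
v² = v₀² + 2aΔx → Δx = (0² − 4.00²)/(2·-0.8) = 10.0 m
Total time = 3.33 + 12.0 + 5.00 = 20.3 s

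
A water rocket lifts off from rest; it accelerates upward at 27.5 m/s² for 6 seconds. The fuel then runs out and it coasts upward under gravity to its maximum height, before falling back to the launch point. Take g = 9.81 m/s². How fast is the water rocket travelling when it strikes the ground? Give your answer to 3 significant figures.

192 m/s

Phase 1 (powered ascent): v₀ = 0 m/s, a = 27.5 m/s².
v = v₀ + at = 0 + (27.5)(6) = 165 m/s
Δx = v₀t + ½at² = 0·6 + 0.5·27.5·6² = 495 m

Phase 2 (coasting upward): v₀ = 165 m/s, a = -9.81 m/s².
v = v₀ + at → t = (0 − 165) / -9.81 = 16.8 s
v² = v₀² + 2aΔx → Δx = (0² − 165²)/(2·-9.81) = 1390 m

Phase 3 (free fall): v₀ = 0 m/s, a = -9.81 m/s².
Falls 1880 m from rest: t = √(2·1880/9.81) = 19.6 s; v = g·t = 192 m/s.
Impact speed = 192 m/s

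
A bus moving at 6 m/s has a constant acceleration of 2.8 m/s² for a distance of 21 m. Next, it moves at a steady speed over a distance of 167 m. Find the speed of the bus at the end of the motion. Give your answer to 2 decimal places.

Phase 1 (accelerating): v₀ = 6.00 m/s, a = 2.8 m/s².
v² = v₀² + 2aΔx = 6.00² + 2·2.8·21 = 154 → v = 12.4 m/s
t = (v − v₀)/a = (12.4 − 6.00)/2.8 = 2.28 s

Phase 2 (constant speed): v₀ = 12.4 m/s, a = 0 m/s².
Constant speed: t = d/v = 167/12.4 = 13.5 s
Final speed = 12.4 m/s

12.39 m/s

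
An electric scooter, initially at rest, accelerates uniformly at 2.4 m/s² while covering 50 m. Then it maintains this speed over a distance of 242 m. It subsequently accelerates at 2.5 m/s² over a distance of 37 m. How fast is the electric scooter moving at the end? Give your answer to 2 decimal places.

Phase 1 (accelerating): v₀ = 0 m/s, a = 2.4 m/s².
v² = v₀² + 2aΔx = 0² + 2·2.4·50 = 240 → v = 15.5 m/s
t = (v − v₀)/a = (15.5 − 0)/2.4 = 6.45 s

Phase 2 (constant speed): v₀ = 15.5 m/s, a = 0 m/s².
Constant speed: t = d/v = 242/15.5 = 15.6 s

Phase 3 (accelerating): v₀ = 15.5 m/s, a = 2.5 m/s².
v² = v₀² + 2aΔx = 15.5² + 2·2.5·37 = 425 → v = 20.6 m/s
t = (v − v₀)/a = (20.6 − 15.5)/2.5 = 2.05 s
Final speed = 20.6 m/s

20.62 m/s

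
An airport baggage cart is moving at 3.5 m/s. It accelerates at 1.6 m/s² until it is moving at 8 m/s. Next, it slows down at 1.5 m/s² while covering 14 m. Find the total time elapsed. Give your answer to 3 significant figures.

5.02 s

Phase 1 (accelerating): v₀ = 3.50 m/s, a = 1.6 m/s².
v = v₀ + at → t = (8 − 3.50) / 1.6 = 2.81 s
v² = v₀² + 2aΔx → Δx = (8² − 3.50²)/(2·1.6) = 16.2 m

Phase 2 (decelerating): v₀ = 8.00 m/s, a = -1.5 m/s².
v² = v₀² + 2aΔx = 8.00² + 2·-1.5·14 = 22.0 → v = 4.69 m/s
t = (v − v₀)/a = (4.69 − 8.00)/-1.5 = 2.21 s
Total time = 2.81 + 2.21 = 5.02 s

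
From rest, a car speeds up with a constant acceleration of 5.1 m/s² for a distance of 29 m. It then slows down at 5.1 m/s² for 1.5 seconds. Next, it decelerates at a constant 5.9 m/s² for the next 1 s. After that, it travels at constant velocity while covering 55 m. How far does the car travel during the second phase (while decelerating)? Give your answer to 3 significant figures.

Phase 1 (accelerating): v₀ = 0 m/s, a = 5.1 m/s².
v² = v₀² + 2aΔx = 0² + 2·5.1·29 = 296 → v = 17.2 m/s
t = (v − v₀)/a = (17.2 − 0)/5.1 = 3.37 s

Phase 2 (decelerating): v₀ = 17.2 m/s, a = -5.1 m/s².
v = v₀ + at = 17.2 + (-5.1)(1.5) = 9.55 m/s
Δx = v₀t + ½at² = 17.2·1.5 + 0.5·-5.1·1.5² = 20.1 m
Distance in phase 2 = 20.1 m

20.1 m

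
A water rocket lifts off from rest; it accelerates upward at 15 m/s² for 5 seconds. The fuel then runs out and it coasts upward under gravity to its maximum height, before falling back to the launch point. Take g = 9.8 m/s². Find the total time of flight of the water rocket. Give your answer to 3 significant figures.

22.5 s

Phase 1 (powered ascent): v₀ = 0 m/s, a = 15 m/s².
v = v₀ + at = 0 + (15)(5) = 75.0 m/s
Δx = v₀t + ½at² = 0·5 + 0.5·15·5² = 188 m

Phase 2 (coasting upward): v₀ = 75.0 m/s, a = -9.8 m/s².
v = v₀ + at → t = (0 − 75.0) / -9.8 = 7.65 s
v² = v₀² + 2aΔx → Δx = (0² − 75.0²)/(2·-9.8) = 287 m

Phase 3 (free fall): v₀ = 0 m/s, a = -9.8 m/s².
Falls 474 m from rest: t = √(2·474/9.8) = 9.84 s; v = g·t = 96.4 m/s.
Total time = 5.00 + 7.65 + 9.84 = 22.5 s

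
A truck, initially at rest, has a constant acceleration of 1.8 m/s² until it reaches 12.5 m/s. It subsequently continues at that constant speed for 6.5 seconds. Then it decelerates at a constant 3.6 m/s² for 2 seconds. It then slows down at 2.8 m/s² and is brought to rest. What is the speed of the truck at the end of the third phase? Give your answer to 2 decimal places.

5.30 m/s

Phase 1 (accelerating): v₀ = 0 m/s, a = 1.8 m/s².
v = v₀ + at → t = (12.5 − 0) / 1.8 = 6.94 s
v² = v₀² + 2aΔx → Δx = (12.5² − 0²)/(2·1.8) = 43.4 m

Phase 2 (constant speed): v₀ = 12.5 m/s, a = 0 m/s².
v = v₀ + at = 12.5 + (0)(6.5) = 12.5 m/s
Δx = v₀t + ½at² = 12.5·6.5 + 0.5·0·6.5² = 81.2 m

Phase 3 (decelerating): v₀ = 12.5 m/s, a = -3.6 m/s².
v = v₀ + at = 12.5 + (-3.6)(2) = 5.30 m/s
Δx = v₀t + ½at² = 12.5·2 + 0.5·-3.6·2² = 17.8 m
Speed at end of phase 3 = 5.30 m/s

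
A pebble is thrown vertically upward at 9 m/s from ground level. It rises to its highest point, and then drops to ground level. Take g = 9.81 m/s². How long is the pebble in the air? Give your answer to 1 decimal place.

Phase 1 (rising): v₀ = 9.00 m/s, a = -9.81 m/s².
v = v₀ + at → t = (0 − 9.00) / -9.81 = 0.917 s
v² = v₀² + 2aΔx → Δx = (0² − 9.00²)/(2·-9.81) = 4.13 m

Phase 2 (falling): v₀ = 0 m/s, a = -9.81 m/s².
Falls 4.13 m from rest: t = √(2·4.13/9.81) = 0.917 s; v = g·t = 9.00 m/s.
Total time = 0.917 + 0.917 = 1.83 s

1.8 s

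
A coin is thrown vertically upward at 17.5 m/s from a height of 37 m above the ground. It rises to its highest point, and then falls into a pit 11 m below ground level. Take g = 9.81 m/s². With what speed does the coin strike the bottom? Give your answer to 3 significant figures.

35.3 m/s

Phase 1 (rising): v₀ = 17.5 m/s, a = -9.81 m/s².
v = v₀ + at → t = (0 − 17.5) / -9.81 = 1.78 s
v² = v₀² + 2aΔx → Δx = (0² − 17.5²)/(2·-9.81) = 15.6 m

Phase 2 (falling): v₀ = 0 m/s, a = -9.81 m/s².
Falls 63.6 m from rest: t = √(2·63.6/9.81) = 3.60 s; v = g·t = 35.3 m/s.
Final speed = 35.3 m/s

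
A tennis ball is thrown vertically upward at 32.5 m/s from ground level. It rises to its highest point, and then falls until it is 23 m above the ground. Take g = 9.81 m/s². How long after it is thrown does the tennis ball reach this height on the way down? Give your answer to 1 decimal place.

5.8 s

Phase 1 (rising): v₀ = 32.5 m/s, a = -9.81 m/s².
v = v₀ + at → t = (0 − 32.5) / -9.81 = 3.31 s
v² = v₀² + 2aΔx → Δx = (0² − 32.5²)/(2·-9.81) = 53.8 m

Phase 2 (falling): v₀ = 0 m/s, a = -9.81 m/s².
Falls 30.8 m from rest: t = √(2·30.8/9.81) = 2.51 s; v = g·t = 24.6 m/s.
Total time = 3.31 + 2.51 = 5.82 s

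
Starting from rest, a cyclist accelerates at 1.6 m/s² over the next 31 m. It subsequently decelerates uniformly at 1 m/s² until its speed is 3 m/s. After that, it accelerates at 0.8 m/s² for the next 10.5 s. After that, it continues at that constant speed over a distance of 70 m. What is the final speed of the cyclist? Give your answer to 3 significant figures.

Phase 1 (accelerating): v₀ = 0 m/s, a = 1.6 m/s².
v² = v₀² + 2aΔx = 0² + 2·1.6·31 = 99.2 → v = 9.96 m/s
t = (v − v₀)/a = (9.96 − 0)/1.6 = 6.22 s

Phase 2 (decelerating): v₀ = 9.96 m/s, a = -1 m/s².
v = v₀ + at → t = (3 − 9.96) / -1 = 6.96 s
v² = v₀² + 2aΔx → Δx = (3² − 9.96²)/(2·-1) = 45.1 m

Phase 3 (accelerating): v₀ = 3.00 m/s, a = 0.8 m/s².
v = v₀ + at = 3.00 + (0.8)(10.5) = 11.4 m/s
Δx = v₀t + ½at² = 3.00·10.5 + 0.5·0.8·10.5² = 75.6 m

Phase 4 (constant speed): v₀ = 11.4 m/s, a = 0 m/s².
Constant speed: t = d/v = 70/11.4 = 6.14 s
Final speed = 11.4 m/s

11.4 m/s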